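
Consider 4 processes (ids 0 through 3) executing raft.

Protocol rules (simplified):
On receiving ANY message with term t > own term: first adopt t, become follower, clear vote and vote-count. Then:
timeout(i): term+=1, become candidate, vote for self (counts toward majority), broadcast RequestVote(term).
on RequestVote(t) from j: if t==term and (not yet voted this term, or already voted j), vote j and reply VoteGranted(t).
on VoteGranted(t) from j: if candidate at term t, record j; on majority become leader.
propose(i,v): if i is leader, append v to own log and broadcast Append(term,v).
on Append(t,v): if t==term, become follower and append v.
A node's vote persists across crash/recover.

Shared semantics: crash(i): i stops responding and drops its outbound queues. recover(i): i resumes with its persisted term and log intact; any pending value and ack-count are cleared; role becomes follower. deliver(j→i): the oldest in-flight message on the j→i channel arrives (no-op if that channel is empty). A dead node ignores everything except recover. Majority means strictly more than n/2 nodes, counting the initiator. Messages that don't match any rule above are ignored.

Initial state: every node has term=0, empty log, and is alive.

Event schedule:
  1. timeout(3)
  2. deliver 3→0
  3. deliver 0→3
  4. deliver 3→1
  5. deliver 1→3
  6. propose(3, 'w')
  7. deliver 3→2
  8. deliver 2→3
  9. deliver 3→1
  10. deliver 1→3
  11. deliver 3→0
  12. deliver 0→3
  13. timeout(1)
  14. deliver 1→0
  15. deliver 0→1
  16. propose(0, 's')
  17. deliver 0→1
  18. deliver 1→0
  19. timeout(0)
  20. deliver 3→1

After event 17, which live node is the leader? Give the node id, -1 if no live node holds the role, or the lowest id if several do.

3

e1 timeout(3): 3[cand,t=1,-]
e2 deliver 3→0: 0[foll,t=1,-]
e3 deliver 0→3: ·
e4 deliver 3→1: 1[foll,t=1,-]
e5 deliver 1→3: 3[lead,t=1,-]
e6 propose(3,'w'): 3[lead,t=1,w]
e7 deliver 3→2: 2[foll,t=1,-]
e8 deliver 2→3: ·
e9 deliver 3→1: 1[foll,t=1,w]
e10 deliver 1→3: ·
e11 deliver 3→0: 0[foll,t=1,w]
e12 deliver 0→3: ·
e13 timeout(1): 1[cand,t=2,w]
e14 deliver 1→0: 0[foll,t=2,w]
e15 deliver 0→1: ·
e16 propose(0,'s'): ·
e17 deliver 0→1: ·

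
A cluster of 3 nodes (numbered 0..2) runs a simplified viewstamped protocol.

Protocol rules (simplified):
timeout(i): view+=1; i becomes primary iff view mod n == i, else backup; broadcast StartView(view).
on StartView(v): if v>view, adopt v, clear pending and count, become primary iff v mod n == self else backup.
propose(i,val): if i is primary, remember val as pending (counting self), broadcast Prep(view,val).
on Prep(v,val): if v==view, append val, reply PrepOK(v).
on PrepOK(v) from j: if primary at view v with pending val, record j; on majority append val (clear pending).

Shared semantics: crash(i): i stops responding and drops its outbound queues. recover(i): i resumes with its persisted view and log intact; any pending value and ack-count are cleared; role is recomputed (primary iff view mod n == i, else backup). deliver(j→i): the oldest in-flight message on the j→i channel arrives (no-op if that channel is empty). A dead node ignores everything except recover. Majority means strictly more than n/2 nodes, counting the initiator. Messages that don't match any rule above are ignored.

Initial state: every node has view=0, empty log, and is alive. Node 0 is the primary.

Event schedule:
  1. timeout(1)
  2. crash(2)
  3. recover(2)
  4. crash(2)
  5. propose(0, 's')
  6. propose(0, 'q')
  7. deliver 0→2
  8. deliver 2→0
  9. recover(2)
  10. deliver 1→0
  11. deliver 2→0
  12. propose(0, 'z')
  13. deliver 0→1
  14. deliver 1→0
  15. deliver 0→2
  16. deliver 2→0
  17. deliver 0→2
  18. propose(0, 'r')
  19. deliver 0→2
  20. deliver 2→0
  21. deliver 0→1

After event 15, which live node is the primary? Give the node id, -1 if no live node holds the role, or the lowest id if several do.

[1] timeout(1) → N1(prim v1 [-])
[2] crash(2) → N2(✗back v0 [-])
[3] recover(2) → N2(back v0 [-])
[4] crash(2) → N2(✗back v0 [-])
[5] propose(0,'s') → ∅
[6] propose(0,'q') → ∅
[7] deliver 0→2 → ∅
[8] deliver 2→0 → ∅
[9] recover(2) → N2(back v0 [-])
[10] deliver 1→0 → N0(back v1 [-])
[11] deliver 2→0 → ∅
[12] propose(0,'z') → ∅
[13] deliver 0→1 → ∅
[14] deliver 1→0 → ∅
[15] deliver 0→2 → N2(back v0 [s])

1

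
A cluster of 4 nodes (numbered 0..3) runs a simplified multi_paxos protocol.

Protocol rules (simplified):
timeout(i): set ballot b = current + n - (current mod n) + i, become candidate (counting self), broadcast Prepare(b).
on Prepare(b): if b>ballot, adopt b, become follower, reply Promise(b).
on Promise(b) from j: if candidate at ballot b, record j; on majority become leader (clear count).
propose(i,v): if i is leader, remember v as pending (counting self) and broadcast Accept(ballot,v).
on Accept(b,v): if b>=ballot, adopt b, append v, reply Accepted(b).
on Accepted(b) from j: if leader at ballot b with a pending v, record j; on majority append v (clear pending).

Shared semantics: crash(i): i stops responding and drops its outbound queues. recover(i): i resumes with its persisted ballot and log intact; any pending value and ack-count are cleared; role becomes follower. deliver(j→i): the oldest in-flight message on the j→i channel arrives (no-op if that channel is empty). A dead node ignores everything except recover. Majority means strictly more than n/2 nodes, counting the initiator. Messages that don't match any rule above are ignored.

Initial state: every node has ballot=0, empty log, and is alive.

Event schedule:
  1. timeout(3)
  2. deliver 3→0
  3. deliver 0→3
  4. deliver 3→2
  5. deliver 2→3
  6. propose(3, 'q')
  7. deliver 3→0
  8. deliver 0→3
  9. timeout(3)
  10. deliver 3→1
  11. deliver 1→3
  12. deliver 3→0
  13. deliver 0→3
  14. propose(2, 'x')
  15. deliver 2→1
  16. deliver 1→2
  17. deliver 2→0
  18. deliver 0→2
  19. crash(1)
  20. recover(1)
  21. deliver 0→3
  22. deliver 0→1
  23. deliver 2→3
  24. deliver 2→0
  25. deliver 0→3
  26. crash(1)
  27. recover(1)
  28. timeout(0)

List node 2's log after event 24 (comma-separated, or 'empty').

e1 timeout(3): 3[cand,b=7,-]
e2 deliver 3→0: 0[foll,b=7,-]
e3 deliver 0→3: ·
e4 deliver 3→2: 2[foll,b=7,-]
e5 deliver 2→3: 3[lead,b=7,-]
e6 propose(3,'q'): ·
e7 deliver 3→0: 0[foll,b=7,q]
e8 deliver 0→3: ·
e9 timeout(3): 3[cand,b=11,-]
e10 deliver 3→1: 1[foll,b=7,-]
e11 deliver 1→3: ·
e12 deliver 3→0: 0[foll,b=11,q]
e13 deliver 0→3: ·
e14 propose(2,'x'): ·
e15 deliver 2→1: ·
e16 deliver 1→2: ·
e17 deliver 2→0: ·
e18 deliver 0→2: ·
e19 crash(1): 1[✗foll,b=7,-]
e20 recover(1): 1[foll,b=7,-]
e21 deliver 0→3: ·
e22 deliver 0→1: ·
e23 deliver 2→3: ·
e24 deliver 2→0: ·

empty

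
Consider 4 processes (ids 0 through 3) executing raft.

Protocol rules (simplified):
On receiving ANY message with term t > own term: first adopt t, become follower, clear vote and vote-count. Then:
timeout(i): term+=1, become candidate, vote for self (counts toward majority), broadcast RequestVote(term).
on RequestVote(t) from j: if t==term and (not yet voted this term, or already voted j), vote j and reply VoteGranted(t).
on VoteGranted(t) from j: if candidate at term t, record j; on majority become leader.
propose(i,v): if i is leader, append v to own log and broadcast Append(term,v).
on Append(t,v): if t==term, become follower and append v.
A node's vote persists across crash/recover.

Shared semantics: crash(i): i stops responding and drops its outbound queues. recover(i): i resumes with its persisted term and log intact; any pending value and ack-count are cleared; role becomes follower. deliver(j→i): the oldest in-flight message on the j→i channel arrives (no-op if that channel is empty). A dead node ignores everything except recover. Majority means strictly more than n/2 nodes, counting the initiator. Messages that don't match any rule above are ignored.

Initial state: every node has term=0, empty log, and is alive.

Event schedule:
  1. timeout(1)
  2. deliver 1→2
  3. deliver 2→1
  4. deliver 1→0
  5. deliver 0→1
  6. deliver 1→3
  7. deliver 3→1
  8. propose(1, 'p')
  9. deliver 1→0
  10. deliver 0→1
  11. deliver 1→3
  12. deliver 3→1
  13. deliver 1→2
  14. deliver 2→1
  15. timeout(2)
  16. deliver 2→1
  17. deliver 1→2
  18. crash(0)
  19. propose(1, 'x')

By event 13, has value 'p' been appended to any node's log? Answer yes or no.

after 1 — timeout(1): n1:cand/t1/[-]
after 2 — deliver 1→2: n2:foll/t1/[-]
after 3 — deliver 2→1: ·
after 4 — deliver 1→0: n0:foll/t1/[-]
after 5 — deliver 0→1: n1:lead/t1/[-]
after 6 — deliver 1→3: n3:foll/t1/[-]
after 7 — deliver 3→1: ·
after 8 — propose(1,'p'): n1:lead/t1/[p]
after 9 — deliver 1→0: n0:foll/t1/[p]
after 10 — deliver 0→1: ·
after 11 — deliver 1→3: n3:foll/t1/[p]
after 12 — deliver 3→1: ·
after 13 — deliver 1→2: n2:foll/t1/[p]

yes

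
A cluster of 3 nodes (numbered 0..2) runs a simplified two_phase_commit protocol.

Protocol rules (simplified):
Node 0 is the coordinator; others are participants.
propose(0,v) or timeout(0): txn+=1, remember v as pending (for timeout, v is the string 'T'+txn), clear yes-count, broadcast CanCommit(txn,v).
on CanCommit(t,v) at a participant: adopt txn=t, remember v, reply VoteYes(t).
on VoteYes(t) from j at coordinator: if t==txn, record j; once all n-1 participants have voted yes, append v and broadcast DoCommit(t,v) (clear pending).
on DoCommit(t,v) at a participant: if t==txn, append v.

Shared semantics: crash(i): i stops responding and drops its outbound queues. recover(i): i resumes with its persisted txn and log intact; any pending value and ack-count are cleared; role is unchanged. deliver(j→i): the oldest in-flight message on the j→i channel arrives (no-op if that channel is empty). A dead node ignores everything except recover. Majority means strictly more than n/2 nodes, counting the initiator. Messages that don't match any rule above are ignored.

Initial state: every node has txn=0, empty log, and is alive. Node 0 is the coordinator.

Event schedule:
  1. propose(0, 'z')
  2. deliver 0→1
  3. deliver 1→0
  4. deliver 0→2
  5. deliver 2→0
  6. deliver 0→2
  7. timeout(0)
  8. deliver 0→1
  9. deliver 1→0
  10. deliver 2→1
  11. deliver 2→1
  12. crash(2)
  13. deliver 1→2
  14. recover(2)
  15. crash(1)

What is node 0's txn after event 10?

after 1 — propose(0,'z'): n0:coor/t1/[-]
after 2 — deliver 0→1: n1:part/t1/[-]
after 3 — deliver 1→0: ·
after 4 — deliver 0→2: n2:part/t1/[-]
after 5 — deliver 2→0: n0:coor/t1/[z]
after 6 — deliver 0→2: n2:part/t1/[z]
after 7 — timeout(0): n0:coor/t2/[z]
after 8 — deliver 0→1: n1:part/t1/[z]
after 9 — deliver 1→0: ·
after 10 — deliver 2→1: ·

2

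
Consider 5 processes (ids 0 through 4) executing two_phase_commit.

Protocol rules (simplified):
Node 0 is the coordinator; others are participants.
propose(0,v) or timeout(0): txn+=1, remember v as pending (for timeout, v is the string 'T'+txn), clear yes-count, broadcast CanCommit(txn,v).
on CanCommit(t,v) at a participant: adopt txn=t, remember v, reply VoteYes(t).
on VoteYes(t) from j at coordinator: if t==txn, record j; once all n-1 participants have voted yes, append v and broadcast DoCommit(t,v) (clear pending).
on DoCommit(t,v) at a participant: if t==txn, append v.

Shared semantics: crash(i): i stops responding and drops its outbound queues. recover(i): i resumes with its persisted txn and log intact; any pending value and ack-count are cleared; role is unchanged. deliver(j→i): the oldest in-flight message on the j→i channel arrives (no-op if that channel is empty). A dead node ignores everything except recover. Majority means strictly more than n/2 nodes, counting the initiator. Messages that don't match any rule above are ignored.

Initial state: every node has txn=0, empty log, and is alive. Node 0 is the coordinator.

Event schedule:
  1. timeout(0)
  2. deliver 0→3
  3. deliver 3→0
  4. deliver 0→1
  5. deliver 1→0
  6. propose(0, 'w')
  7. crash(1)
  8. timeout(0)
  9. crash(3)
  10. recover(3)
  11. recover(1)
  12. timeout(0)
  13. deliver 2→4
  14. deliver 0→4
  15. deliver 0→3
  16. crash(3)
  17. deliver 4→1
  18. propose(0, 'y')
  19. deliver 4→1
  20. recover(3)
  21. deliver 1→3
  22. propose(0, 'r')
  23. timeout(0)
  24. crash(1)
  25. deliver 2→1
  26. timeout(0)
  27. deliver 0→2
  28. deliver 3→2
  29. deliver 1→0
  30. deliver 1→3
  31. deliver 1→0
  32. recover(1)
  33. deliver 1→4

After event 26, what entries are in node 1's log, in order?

empty

1. timeout(0):  <0:coor t1 ->
2. deliver 0→3:  <3:part t1 ->
3. deliver 3→0:  nop
4. deliver 0→1:  <1:part t1 ->
5. deliver 1→0:  nop
6. propose(0,'w'):  <0:coor t2 ->
7. crash(1):  <1:✗part t1 ->
8. timeout(0):  <0:coor t3 ->
9. crash(3):  <3:✗part t1 ->
10. recover(3):  <3:part t1 ->
11. recover(1):  <1:part t1 ->
12. timeout(0):  <0:coor t4 ->
13. deliver 2→4:  nop
14. deliver 0→4:  <4:part t1 ->
15. deliver 0→3:  <3:part t2 ->
16. crash(3):  <3:✗part t2 ->
17. deliver 4→1:  nop
18. propose(0,'y'):  <0:coor t5 ->
19. deliver 4→1:  nop
20. recover(3):  <3:part t2 ->
21. deliver 1→3:  nop
22. propose(0,'r'):  <0:coor t6 ->
23. timeout(0):  <0:coor t7 ->
24. crash(1):  <1:✗part t1 ->
25. deliver 2→1:  nop
26. timeout(0):  <0:coor t8 ->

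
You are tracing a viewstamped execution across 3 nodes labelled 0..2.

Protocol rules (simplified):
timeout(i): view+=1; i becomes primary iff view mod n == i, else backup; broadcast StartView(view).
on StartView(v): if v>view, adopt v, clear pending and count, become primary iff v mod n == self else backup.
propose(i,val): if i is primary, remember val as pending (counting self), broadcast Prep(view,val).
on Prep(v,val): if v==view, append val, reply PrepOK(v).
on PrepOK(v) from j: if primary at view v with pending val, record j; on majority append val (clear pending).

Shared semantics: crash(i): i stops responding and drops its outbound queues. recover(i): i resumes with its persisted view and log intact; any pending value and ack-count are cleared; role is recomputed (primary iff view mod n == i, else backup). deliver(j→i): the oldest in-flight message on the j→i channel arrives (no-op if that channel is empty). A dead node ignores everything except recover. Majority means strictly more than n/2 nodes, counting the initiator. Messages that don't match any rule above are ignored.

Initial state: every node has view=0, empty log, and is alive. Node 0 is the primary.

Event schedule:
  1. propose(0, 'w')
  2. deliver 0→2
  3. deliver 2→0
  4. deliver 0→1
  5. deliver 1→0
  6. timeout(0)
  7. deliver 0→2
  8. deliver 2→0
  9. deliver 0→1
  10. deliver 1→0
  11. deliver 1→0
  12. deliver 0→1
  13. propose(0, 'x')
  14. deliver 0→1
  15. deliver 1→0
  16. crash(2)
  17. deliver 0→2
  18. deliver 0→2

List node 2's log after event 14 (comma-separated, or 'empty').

after 1 — propose(0,'w'): ·
after 2 — deliver 0→2: n2:back/v0/[w]
after 3 — deliver 2→0: n0:prim/v0/[w]
after 4 — deliver 0→1: n1:back/v0/[w]
after 5 — deliver 1→0: ·
after 6 — timeout(0): n0:back/v1/[w]
after 7 — deliver 0→2: n2:back/v1/[w]
after 8 — deliver 2→0: ·
after 9 — deliver 0→1: n1:prim/v1/[w]
after 10 — deliver 1→0: ·
after 11 — deliver 1→0: ·
after 12 — deliver 0→1: ·
after 13 — propose(0,'x'): ·
after 14 — deliver 0→1: ·

w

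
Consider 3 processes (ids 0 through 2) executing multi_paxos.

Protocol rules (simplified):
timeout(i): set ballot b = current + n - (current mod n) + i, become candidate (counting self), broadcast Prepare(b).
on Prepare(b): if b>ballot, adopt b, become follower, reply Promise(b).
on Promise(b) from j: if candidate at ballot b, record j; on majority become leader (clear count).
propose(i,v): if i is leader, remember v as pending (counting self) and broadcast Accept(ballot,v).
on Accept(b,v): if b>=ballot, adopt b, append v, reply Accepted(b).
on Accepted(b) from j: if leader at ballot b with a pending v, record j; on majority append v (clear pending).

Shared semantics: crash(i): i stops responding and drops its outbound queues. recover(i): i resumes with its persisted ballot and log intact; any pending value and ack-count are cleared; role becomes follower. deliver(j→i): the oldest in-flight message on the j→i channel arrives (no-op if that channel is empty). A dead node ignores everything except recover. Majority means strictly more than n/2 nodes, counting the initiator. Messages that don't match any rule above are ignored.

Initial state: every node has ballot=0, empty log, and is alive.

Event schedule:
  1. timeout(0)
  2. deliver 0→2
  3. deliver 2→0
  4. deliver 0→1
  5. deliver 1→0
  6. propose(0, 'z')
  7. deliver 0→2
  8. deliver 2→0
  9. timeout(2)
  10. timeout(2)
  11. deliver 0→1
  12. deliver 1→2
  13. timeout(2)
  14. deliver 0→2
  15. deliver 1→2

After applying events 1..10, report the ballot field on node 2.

11

step 1 timeout(0): 0={cand,b=3,log=-}
step 2 deliver 0→2: 2={foll,b=3,log=-}
step 3 deliver 2→0: 0={lead,b=3,log=-}
step 4 deliver 0→1: 1={foll,b=3,log=-}
step 5 deliver 1→0: —
step 6 propose(0,'z'): —
step 7 deliver 0→2: 2={foll,b=3,log=z}
step 8 deliver 2→0: 0={lead,b=3,log=z}
step 9 timeout(2): 2={cand,b=8,log=z}
step 10 timeout(2): 2={cand,b=11,log=z}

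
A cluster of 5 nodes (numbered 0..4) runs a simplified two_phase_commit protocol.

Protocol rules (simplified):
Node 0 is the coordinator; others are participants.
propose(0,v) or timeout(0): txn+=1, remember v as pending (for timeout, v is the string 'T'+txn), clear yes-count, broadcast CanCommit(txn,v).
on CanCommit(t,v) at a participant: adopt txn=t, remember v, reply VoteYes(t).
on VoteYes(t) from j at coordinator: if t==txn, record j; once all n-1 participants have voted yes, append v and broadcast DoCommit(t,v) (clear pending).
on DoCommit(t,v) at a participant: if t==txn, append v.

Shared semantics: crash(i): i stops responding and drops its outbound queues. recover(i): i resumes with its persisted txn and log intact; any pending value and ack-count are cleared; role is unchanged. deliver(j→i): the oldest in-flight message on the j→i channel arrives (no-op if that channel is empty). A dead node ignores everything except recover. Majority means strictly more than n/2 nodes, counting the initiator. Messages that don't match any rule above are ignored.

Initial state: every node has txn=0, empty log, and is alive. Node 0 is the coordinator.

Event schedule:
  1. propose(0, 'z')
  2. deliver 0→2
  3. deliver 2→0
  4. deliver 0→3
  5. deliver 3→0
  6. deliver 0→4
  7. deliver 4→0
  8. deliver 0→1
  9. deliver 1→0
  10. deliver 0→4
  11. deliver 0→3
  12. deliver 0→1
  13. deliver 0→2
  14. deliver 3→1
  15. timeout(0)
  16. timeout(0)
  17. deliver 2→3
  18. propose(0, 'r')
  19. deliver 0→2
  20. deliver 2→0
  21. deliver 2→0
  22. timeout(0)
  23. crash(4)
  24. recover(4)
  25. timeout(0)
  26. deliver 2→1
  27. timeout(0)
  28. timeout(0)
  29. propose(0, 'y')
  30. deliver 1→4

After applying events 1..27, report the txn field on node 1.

1

[1] propose(0,'z') → N0(coor t1 [-])
[2] deliver 0→2 → N2(part t1 [-])
[3] deliver 2→0 → ∅
[4] deliver 0→3 → N3(part t1 [-])
[5] deliver 3→0 → ∅
[6] deliver 0→4 → N4(part t1 [-])
[7] deliver 4→0 → ∅
[8] deliver 0→1 → N1(part t1 [-])
[9] deliver 1→0 → N0(coor t1 [z])
[10] deliver 0→4 → N4(part t1 [z])
[11] deliver 0→3 → N3(part t1 [z])
[12] deliver 0→1 → N1(part t1 [z])
[13] deliver 0→2 → N2(part t1 [z])
[14] deliver 3→1 → ∅
[15] timeout(0) → N0(coor t2 [z])
[16] timeout(0) → N0(coor t3 [z])
[17] deliver 2→3 → ∅
[18] propose(0,'r') → N0(coor t4 [z])
[19] deliver 0→2 → N2(part t2 [z])
[20] deliver 2→0 → ∅
[21] deliver 2→0 → ∅
[22] timeout(0) → N0(coor t5 [z])
[23] crash(4) → N4(✗part t1 [z])
[24] recover(4) → N4(part t1 [z])
[25] timeout(0) → N0(coor t6 [z])
[26] deliver 2→1 → ∅
[27] timeout(0) → N0(coor t7 [z])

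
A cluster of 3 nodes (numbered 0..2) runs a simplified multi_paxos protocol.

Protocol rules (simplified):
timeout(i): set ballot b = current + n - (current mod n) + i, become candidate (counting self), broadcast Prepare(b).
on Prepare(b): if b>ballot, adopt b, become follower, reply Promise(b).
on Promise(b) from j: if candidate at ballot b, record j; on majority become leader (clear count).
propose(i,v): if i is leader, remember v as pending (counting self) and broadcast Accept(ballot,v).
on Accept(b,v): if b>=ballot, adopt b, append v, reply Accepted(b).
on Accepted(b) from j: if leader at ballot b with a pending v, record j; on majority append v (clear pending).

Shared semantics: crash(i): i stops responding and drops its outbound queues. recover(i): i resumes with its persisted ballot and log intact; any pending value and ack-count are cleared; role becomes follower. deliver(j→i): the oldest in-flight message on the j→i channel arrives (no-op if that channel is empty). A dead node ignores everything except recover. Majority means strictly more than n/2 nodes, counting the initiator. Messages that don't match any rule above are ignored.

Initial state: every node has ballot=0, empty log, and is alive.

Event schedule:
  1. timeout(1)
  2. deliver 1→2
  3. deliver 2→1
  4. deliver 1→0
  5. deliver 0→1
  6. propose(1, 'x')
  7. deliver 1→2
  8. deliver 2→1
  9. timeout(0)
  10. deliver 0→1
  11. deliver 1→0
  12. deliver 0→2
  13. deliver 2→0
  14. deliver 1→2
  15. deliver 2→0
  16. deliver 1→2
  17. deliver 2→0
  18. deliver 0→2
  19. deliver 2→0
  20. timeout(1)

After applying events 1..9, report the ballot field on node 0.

6

step 1 timeout(1): 1={cand,b=4,log=-}
step 2 deliver 1→2: 2={foll,b=4,log=-}
step 3 deliver 2→1: 1={lead,b=4,log=-}
step 4 deliver 1→0: 0={foll,b=4,log=-}
step 5 deliver 0→1: —
step 6 propose(1,'x'): —
step 7 deliver 1→2: 2={foll,b=4,log=x}
step 8 deliver 2→1: 1={lead,b=4,log=x}
step 9 timeout(0): 0={cand,b=6,log=-}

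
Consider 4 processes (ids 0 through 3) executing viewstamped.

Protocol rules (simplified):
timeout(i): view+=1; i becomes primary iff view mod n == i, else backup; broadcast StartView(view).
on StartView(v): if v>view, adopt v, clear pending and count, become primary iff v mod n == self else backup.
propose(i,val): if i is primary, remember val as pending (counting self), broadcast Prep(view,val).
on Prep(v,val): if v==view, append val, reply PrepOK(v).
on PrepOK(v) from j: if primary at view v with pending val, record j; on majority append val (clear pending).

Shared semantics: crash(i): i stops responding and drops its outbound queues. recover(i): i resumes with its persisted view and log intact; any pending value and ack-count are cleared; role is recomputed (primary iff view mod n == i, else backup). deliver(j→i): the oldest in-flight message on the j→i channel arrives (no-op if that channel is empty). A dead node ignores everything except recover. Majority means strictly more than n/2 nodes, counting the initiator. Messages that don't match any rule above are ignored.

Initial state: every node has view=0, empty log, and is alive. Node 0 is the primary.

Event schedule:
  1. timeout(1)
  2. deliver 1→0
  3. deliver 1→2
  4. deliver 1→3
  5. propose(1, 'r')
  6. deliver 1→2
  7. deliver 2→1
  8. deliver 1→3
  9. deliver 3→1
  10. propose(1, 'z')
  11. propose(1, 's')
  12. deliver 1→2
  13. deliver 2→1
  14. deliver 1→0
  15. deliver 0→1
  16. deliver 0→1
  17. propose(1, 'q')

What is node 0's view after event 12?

e1 timeout(1): 1[prim,v=1,-]
e2 deliver 1→0: 0[back,v=1,-]
e3 deliver 1→2: 2[back,v=1,-]
e4 deliver 1→3: 3[back,v=1,-]
e5 propose(1,'r'): ·
e6 deliver 1→2: 2[back,v=1,r]
e7 deliver 2→1: ·
e8 deliver 1→3: 3[back,v=1,r]
e9 deliver 3→1: 1[prim,v=1,r]
e10 propose(1,'z'): ·
e11 propose(1,'s'): ·
e12 deliver 1→2: 2[back,v=1,r,z]

1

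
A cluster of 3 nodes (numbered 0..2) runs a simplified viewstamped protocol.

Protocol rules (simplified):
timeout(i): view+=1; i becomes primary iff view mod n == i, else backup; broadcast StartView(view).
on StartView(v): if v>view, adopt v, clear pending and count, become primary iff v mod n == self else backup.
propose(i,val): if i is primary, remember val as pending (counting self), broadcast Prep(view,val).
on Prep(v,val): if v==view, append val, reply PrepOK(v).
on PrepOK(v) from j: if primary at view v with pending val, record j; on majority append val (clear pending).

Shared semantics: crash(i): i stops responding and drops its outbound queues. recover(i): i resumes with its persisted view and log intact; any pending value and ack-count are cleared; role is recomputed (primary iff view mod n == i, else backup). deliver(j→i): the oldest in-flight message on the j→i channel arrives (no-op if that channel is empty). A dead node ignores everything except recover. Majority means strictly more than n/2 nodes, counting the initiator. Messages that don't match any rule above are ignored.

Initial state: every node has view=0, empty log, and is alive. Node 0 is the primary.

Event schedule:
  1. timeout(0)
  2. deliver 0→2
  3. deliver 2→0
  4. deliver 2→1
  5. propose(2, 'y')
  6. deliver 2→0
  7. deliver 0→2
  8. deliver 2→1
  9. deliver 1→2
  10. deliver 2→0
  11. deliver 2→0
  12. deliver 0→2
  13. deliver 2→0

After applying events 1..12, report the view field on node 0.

step 1 timeout(0): 0={back,v=1,log=-}
step 2 deliver 0→2: 2={back,v=1,log=-}
step 3 deliver 2→0: —
step 4 deliver 2→1: —
step 5 propose(2,'y'): —
step 6 deliver 2→0: —
step 7 deliver 0→2: —
step 8 deliver 2→1: —
step 9 deliver 1→2: —
step 10 deliver 2→0: —
step 11 deliver 2→0: —
step 12 deliver 0→2: —

1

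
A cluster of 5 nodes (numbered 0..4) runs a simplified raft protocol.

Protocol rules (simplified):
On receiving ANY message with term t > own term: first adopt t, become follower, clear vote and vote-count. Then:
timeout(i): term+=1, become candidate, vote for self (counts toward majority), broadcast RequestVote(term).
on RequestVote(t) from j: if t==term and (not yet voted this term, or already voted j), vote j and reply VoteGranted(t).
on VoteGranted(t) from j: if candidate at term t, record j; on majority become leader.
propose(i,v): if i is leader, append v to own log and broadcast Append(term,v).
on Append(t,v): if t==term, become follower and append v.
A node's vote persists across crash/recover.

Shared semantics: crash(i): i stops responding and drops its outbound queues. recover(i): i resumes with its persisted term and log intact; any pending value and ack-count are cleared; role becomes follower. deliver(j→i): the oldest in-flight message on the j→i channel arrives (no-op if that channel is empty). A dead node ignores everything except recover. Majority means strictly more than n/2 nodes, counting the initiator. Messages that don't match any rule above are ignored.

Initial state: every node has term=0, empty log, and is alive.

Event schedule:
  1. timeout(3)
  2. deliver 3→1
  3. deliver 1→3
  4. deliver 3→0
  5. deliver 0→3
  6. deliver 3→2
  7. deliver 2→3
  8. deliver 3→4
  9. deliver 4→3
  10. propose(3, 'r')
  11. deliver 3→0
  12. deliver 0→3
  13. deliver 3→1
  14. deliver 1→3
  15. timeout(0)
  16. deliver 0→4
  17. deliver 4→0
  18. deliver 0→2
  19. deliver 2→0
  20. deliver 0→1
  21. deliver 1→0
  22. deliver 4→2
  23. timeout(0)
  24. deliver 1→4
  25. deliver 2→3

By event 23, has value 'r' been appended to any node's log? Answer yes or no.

[1] timeout(3) → N3(cand t1 [-])
[2] deliver 3→1 → N1(foll t1 [-])
[3] deliver 1→3 → ∅
[4] deliver 3→0 → N0(foll t1 [-])
[5] deliver 0→3 → N3(lead t1 [-])
[6] deliver 3→2 → N2(foll t1 [-])
[7] deliver 2→3 → ∅
[8] deliver 3→4 → N4(foll t1 [-])
[9] deliver 4→3 → ∅
[10] propose(3,'r') → N3(lead t1 [r])
[11] deliver 3→0 → N0(foll t1 [r])
[12] deliver 0→3 → ∅
[13] deliver 3→1 → N1(foll t1 [r])
[14] deliver 1→3 → ∅
[15] timeout(0) → N0(cand t2 [r])
[16] deliver 0→4 → N4(foll t2 [-])
[17] deliver 4→0 → ∅
[18] deliver 0→2 → N2(foll t2 [-])
[19] deliver 2→0 → N0(lead t2 [r])
[20] deliver 0→1 → N1(foll t2 [r])
[21] deliver 1→0 → ∅
[22] deliver 4→2 → ∅
[23] timeout(0) → N0(cand t3 [r])

yes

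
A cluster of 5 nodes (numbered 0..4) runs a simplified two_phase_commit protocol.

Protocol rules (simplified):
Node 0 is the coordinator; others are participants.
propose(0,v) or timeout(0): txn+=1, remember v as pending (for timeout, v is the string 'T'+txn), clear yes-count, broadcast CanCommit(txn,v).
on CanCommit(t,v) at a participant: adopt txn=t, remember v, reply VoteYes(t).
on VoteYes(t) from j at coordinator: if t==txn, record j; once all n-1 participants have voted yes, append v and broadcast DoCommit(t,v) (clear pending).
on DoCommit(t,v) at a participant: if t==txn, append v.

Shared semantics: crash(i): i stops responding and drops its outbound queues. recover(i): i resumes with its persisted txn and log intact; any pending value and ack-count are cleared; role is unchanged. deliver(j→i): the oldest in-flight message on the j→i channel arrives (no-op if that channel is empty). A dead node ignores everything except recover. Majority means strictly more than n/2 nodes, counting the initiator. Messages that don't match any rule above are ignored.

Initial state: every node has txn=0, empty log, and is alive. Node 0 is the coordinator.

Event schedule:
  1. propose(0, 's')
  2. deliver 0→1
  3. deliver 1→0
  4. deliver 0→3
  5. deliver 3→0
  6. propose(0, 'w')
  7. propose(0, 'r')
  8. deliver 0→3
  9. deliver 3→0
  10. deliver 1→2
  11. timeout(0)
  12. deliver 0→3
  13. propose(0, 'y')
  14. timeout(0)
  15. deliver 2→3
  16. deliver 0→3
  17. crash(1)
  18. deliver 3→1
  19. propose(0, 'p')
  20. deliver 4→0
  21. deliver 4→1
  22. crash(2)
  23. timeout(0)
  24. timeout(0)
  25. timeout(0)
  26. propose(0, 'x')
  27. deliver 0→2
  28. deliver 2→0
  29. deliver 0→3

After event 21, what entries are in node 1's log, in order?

after 1 — propose(0,'s'): n0:coor/t1/[-]
after 2 — deliver 0→1: n1:part/t1/[-]
after 3 — deliver 1→0: ·
after 4 — deliver 0→3: n3:part/t1/[-]
after 5 — deliver 3→0: ·
after 6 — propose(0,'w'): n0:coor/t2/[-]
after 7 — propose(0,'r'): n0:coor/t3/[-]
after 8 — deliver 0→3: n3:part/t2/[-]
after 9 — deliver 3→0: ·
after 10 — deliver 1→2: ·
after 11 — timeout(0): n0:coor/t4/[-]
after 12 — deliver 0→3: n3:part/t3/[-]
after 13 — propose(0,'y'): n0:coor/t5/[-]
after 14 — timeout(0): n0:coor/t6/[-]
after 15 — deliver 2→3: ·
after 16 — deliver 0→3: n3:part/t4/[-]
after 17 — crash(1): n1:✗part/t1/[-]
after 18 — deliver 3→1: ·
after 19 — propose(0,'p'): n0:coor/t7/[-]
after 20 — deliver 4→0: ·
after 21 — deliver 4→1: ·

empty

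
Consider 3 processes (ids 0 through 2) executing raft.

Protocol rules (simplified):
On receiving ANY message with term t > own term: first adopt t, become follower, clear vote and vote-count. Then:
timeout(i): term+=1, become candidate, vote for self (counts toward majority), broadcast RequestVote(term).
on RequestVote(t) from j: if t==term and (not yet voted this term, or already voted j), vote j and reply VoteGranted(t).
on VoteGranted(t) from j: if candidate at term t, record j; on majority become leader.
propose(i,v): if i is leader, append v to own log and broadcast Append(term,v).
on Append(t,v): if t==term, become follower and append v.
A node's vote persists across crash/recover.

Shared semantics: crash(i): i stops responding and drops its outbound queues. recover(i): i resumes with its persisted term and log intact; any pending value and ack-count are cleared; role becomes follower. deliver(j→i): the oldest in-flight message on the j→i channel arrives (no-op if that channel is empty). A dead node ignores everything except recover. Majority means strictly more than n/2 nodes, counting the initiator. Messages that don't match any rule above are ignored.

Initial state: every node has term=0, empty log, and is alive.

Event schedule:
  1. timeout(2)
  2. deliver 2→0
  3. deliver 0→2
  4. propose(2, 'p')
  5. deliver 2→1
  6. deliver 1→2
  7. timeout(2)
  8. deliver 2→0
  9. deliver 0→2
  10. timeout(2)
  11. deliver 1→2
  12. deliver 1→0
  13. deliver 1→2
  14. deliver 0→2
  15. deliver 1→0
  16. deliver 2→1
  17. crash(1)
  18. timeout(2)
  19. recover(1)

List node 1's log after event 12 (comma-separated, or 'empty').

empty

after 1 — timeout(2): n2:cand/t1/[-]
after 2 — deliver 2→0: n0:foll/t1/[-]
after 3 — deliver 0→2: n2:lead/t1/[-]
after 4 — propose(2,'p'): n2:lead/t1/[p]
after 5 — deliver 2→1: n1:foll/t1/[-]
after 6 — deliver 1→2: ·
after 7 — timeout(2): n2:cand/t2/[p]
after 8 — deliver 2→0: n0:foll/t1/[p]
after 9 — deliver 0→2: ·
after 10 — timeout(2): n2:cand/t3/[p]
after 11 — deliver 1→2: ·
after 12 — deliver 1→0: ·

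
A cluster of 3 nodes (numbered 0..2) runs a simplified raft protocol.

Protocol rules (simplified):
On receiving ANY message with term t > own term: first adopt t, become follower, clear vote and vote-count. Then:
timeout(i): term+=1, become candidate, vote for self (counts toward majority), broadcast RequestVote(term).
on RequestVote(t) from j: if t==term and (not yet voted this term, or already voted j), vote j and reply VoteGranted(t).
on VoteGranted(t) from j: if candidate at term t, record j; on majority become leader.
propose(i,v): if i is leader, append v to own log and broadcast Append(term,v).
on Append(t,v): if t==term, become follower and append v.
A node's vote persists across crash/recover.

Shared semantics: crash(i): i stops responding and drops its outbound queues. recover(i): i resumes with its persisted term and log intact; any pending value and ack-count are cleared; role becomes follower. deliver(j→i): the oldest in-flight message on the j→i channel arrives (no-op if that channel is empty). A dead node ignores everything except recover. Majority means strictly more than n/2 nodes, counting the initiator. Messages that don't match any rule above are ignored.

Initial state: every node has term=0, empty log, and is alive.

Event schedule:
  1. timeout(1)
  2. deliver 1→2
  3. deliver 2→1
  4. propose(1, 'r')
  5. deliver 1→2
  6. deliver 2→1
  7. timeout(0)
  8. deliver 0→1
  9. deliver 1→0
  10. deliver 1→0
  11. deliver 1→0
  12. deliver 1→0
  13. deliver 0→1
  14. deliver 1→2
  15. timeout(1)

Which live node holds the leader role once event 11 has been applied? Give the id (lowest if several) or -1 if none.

step 1 timeout(1): 1={cand,t=1,log=-}
step 2 deliver 1→2: 2={foll,t=1,log=-}
step 3 deliver 2→1: 1={lead,t=1,log=-}
step 4 propose(1,'r'): 1={lead,t=1,log=r}
step 5 deliver 1→2: 2={foll,t=1,log=r}
step 6 deliver 2→1: —
step 7 timeout(0): 0={cand,t=1,log=-}
step 8 deliver 0→1: —
step 9 deliver 1→0: —
step 10 deliver 1→0: 0={foll,t=1,log=r}
step 11 deliver 1→0: —

1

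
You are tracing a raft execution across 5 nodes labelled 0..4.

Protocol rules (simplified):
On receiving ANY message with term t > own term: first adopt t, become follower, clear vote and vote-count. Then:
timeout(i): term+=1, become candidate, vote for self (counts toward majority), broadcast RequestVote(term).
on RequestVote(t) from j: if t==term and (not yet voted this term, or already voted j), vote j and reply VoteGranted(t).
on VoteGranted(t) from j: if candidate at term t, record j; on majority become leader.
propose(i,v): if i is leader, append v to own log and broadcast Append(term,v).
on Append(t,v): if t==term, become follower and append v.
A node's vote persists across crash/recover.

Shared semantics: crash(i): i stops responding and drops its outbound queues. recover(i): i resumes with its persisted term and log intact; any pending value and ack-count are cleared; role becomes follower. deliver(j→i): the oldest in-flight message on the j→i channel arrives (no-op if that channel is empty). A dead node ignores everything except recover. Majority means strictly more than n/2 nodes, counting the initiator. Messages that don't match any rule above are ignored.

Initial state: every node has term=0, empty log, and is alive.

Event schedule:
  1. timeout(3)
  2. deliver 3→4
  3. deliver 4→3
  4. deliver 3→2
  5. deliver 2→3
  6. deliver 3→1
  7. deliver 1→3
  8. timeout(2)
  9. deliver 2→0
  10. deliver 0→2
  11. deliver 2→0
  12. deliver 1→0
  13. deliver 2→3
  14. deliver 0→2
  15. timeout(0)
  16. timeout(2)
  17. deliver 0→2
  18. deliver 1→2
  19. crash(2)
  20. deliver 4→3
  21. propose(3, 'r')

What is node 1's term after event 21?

after 1 — timeout(3): n3:cand/t1/[-]
after 2 — deliver 3→4: n4:foll/t1/[-]
after 3 — deliver 4→3: ·
after 4 — deliver 3→2: n2:foll/t1/[-]
after 5 — deliver 2→3: n3:lead/t1/[-]
after 6 — deliver 3→1: n1:foll/t1/[-]
after 7 — deliver 1→3: ·
after 8 — timeout(2): n2:cand/t2/[-]
after 9 — deliver 2→0: n0:foll/t2/[-]
after 10 — deliver 0→2: ·
after 11 — deliver 2→0: ·
after 12 — deliver 1→0: ·
after 13 — deliver 2→3: n3:foll/t2/[-]
after 14 — deliver 0→2: ·
after 15 — timeout(0): n0:cand/t3/[-]
after 16 — timeout(2): n2:cand/t3/[-]
after 17 — deliver 0→2: ·
after 18 — deliver 1→2: ·
after 19 — crash(2): n2:✗cand/t3/[-]
after 20 — deliver 4→3: ·
after 21 — propose(3,'r'): ·

1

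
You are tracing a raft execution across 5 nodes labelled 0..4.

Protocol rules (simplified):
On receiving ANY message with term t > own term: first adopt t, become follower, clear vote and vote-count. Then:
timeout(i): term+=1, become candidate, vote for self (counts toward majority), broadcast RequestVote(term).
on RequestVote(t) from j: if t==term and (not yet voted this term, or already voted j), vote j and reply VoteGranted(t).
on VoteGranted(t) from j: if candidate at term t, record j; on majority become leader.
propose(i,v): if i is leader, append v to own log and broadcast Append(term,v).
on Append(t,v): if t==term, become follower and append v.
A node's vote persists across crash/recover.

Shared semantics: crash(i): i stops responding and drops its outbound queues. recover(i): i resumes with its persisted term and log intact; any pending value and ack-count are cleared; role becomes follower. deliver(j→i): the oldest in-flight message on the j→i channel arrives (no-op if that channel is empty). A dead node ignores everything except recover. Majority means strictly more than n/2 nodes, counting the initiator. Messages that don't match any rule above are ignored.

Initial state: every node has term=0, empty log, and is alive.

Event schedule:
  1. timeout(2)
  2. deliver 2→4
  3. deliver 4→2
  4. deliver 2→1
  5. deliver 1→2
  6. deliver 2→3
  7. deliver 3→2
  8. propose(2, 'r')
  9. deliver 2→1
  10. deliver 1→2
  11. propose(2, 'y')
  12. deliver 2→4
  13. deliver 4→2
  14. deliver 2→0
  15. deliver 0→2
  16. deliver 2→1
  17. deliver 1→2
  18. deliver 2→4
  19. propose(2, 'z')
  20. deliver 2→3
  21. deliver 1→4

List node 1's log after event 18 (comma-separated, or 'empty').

r,y

1. timeout(2):  <2:cand t1 ->
2. deliver 2→4:  <4:foll t1 ->
3. deliver 4→2:  nop
4. deliver 2→1:  <1:foll t1 ->
5. deliver 1→2:  <2:lead t1 ->
6. deliver 2→3:  <3:foll t1 ->
7. deliver 3→2:  nop
8. propose(2,'r'):  <2:lead t1 r>
9. deliver 2→1:  <1:foll t1 r>
10. deliver 1→2:  nop
11. propose(2,'y'):  <2:lead t1 r,y>
12. deliver 2→4:  <4:foll t1 r>
13. deliver 4→2:  nop
14. deliver 2→0:  <0:foll t1 ->
15. deliver 0→2:  nop
16. deliver 2→1:  <1:foll t1 r,y>
17. deliver 1→2:  nop
18. deliver 2→4:  <4:foll t1 r,y>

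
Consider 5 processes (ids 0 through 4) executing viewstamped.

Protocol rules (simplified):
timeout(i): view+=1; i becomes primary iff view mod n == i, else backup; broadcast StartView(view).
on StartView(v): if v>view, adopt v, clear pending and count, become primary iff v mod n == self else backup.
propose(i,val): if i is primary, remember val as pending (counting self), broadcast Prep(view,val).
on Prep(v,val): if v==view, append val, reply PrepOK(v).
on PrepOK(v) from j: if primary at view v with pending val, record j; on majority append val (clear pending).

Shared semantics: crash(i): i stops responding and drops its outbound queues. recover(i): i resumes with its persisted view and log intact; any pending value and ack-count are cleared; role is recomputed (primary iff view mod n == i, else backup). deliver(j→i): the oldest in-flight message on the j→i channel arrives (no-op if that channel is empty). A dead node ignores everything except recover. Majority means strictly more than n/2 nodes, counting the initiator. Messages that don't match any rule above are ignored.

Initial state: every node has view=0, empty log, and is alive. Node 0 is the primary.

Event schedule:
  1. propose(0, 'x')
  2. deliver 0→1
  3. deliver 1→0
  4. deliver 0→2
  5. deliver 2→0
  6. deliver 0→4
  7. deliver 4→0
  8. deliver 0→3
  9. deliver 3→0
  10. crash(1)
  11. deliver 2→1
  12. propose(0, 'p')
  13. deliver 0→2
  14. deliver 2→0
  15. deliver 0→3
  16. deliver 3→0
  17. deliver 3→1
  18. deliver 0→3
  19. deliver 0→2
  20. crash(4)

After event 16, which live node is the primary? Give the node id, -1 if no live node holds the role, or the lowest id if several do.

after 1 — propose(0,'x'): ·
after 2 — deliver 0→1: n1:back/v0/[x]
after 3 — deliver 1→0: ·
after 4 — deliver 0→2: n2:back/v0/[x]
after 5 — deliver 2→0: n0:prim/v0/[x]
after 6 — deliver 0→4: n4:back/v0/[x]
after 7 — deliver 4→0: ·
after 8 — deliver 0→3: n3:back/v0/[x]
after 9 — deliver 3→0: ·
after 10 — crash(1): n1:✗back/v0/[x]
after 11 — deliver 2→1: ·
after 12 — propose(0,'p'): ·
after 13 — deliver 0→2: n2:back/v0/[x,p]
after 14 — deliver 2→0: ·
after 15 — deliver 0→3: n3:back/v0/[x,p]
after 16 — deliver 3→0: n0:prim/v0/[x,p]

0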